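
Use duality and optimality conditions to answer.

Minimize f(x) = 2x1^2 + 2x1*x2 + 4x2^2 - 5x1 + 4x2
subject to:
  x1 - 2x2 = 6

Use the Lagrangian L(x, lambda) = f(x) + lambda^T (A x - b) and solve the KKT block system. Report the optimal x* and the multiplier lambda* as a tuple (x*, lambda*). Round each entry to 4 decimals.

Form the Lagrangian:
  L(x, lambda) = (1/2) x^T Q x + c^T x + lambda^T (A x - b)
Stationarity (grad_x L = 0): Q x + c + A^T lambda = 0.
Primal feasibility: A x = b.

This gives the KKT block system:
  [ Q   A^T ] [ x     ]   [-c ]
  [ A    0  ] [ lambda ] = [ b ]

Solving the linear system:
  x*      = (2.625, -1.6875)
  lambda* = (-2.125)
  f(x*)   = -3.5625

x* = (2.625, -1.6875), lambda* = (-2.125)


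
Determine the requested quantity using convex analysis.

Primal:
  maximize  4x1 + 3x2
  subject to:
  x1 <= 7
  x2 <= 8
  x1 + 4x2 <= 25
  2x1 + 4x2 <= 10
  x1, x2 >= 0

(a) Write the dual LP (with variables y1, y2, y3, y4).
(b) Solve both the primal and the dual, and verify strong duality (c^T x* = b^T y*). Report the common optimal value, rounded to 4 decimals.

The standard primal-dual pair for 'max c^T x s.t. A x <= b, x >= 0' is:
  Dual:  min b^T y  s.t.  A^T y >= c,  y >= 0.

So the dual LP is:
  minimize  7y1 + 8y2 + 25y3 + 10y4
  subject to:
    y1 + y3 + 2y4 >= 4
    y2 + 4y3 + 4y4 >= 3
    y1, y2, y3, y4 >= 0

Solving the primal: x* = (5, 0).
  primal value c^T x* = 20.
Solving the dual: y* = (0, 0, 0, 2).
  dual value b^T y* = 20.
Strong duality: c^T x* = b^T y*. Confirmed.

20


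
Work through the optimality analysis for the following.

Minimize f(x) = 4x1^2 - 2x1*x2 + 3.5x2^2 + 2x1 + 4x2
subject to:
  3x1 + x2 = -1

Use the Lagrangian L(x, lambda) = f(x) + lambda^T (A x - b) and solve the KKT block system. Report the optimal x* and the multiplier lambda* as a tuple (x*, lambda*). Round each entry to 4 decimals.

Form the Lagrangian:
  L(x, lambda) = (1/2) x^T Q x + c^T x + lambda^T (A x - b)
Stationarity (grad_x L = 0): Q x + c + A^T lambda = 0.
Primal feasibility: A x = b.

This gives the KKT block system:
  [ Q   A^T ] [ x     ]   [-c ]
  [ A    0  ] [ lambda ] = [ b ]

Solving the linear system:
  x*      = (-0.1566, -0.5301)
  lambda* = (-0.6024)
  f(x*)   = -1.5181

x* = (-0.1566, -0.5301), lambda* = (-0.6024)


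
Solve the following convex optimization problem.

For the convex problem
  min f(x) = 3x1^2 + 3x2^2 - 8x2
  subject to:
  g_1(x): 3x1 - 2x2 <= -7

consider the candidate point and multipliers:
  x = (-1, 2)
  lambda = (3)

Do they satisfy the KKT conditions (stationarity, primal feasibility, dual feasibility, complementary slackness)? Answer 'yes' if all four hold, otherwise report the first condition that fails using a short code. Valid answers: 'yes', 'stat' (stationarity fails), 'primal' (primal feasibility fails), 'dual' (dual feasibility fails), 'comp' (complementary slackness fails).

Gradient of f: grad f(x) = Q x + c = (-6, 4)
Constraint values g_i(x) = a_i^T x - b_i:
  g_1((-1, 2)) = 0
Stationarity residual: grad f(x) + sum_i lambda_i a_i = (3, -2)
  -> stationarity FAILS
Primal feasibility (all g_i <= 0): OK
Dual feasibility (all lambda_i >= 0): OK
Complementary slackness (lambda_i * g_i(x) = 0 for all i): OK

Verdict: the first failing condition is stationarity -> stat.

stat


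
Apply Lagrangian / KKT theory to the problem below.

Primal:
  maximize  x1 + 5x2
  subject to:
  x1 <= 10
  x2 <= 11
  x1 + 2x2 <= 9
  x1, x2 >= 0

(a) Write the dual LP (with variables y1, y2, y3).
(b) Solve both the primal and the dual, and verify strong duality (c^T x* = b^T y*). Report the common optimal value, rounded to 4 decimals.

The standard primal-dual pair for 'max c^T x s.t. A x <= b, x >= 0' is:
  Dual:  min b^T y  s.t.  A^T y >= c,  y >= 0.

So the dual LP is:
  minimize  10y1 + 11y2 + 9y3
  subject to:
    y1 + y3 >= 1
    y2 + 2y3 >= 5
    y1, y2, y3 >= 0

Solving the primal: x* = (0, 4.5).
  primal value c^T x* = 22.5.
Solving the dual: y* = (0, 0, 2.5).
  dual value b^T y* = 22.5.
Strong duality: c^T x* = b^T y*. Confirmed.

22.5


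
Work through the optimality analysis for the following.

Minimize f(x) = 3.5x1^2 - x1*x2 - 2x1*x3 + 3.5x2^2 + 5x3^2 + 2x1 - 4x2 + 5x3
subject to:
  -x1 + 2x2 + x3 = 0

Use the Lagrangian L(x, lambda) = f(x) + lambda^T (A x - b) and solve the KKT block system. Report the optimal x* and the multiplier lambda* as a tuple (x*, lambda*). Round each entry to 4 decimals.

Form the Lagrangian:
  L(x, lambda) = (1/2) x^T Q x + c^T x + lambda^T (A x - b)
Stationarity (grad_x L = 0): Q x + c + A^T lambda = 0.
Primal feasibility: A x = b.

This gives the KKT block system:
  [ Q   A^T ] [ x     ]   [-c ]
  [ A    0  ] [ lambda ] = [ b ]

Solving the linear system:
  x*      = (-0.2826, 0.1957, -0.6739)
  lambda* = (1.1739)
  f(x*)   = -2.3587

x* = (-0.2826, 0.1957, -0.6739), lambda* = (1.1739)


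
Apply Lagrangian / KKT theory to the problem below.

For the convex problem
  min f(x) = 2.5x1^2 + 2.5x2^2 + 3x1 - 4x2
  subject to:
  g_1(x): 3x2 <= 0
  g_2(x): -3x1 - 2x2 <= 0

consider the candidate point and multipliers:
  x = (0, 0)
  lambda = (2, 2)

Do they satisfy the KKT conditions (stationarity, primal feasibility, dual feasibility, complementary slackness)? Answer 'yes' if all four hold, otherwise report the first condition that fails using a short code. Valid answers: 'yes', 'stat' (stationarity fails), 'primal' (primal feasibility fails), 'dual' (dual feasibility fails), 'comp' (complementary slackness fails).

Gradient of f: grad f(x) = Q x + c = (3, -4)
Constraint values g_i(x) = a_i^T x - b_i:
  g_1((0, 0)) = 0
  g_2((0, 0)) = 0
Stationarity residual: grad f(x) + sum_i lambda_i a_i = (-3, -2)
  -> stationarity FAILS
Primal feasibility (all g_i <= 0): OK
Dual feasibility (all lambda_i >= 0): OK
Complementary slackness (lambda_i * g_i(x) = 0 for all i): OK

Verdict: the first failing condition is stationarity -> stat.

stat


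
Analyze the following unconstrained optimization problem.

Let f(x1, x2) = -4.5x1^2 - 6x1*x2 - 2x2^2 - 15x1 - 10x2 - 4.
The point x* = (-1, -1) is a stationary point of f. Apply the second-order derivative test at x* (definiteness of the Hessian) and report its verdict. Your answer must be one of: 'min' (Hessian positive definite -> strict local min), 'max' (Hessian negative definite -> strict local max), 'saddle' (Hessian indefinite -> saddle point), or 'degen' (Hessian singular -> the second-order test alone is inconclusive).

Compute the Hessian H = grad^2 f:
  H = [[-9, -6], [-6, -4]]
Verify stationarity: grad f(x*) = H x* + g = (0, 0).
Eigenvalues of H: -13, 0.
H has a zero eigenvalue (singular; negative semidefinite but not definite), so H is neither positive definite, negative definite, nor indefinite. The second-order test alone is inconclusive -> degen.
(Indeed, f is constant along the null direction of H through x*, so x* is not a strict local extremum.)

degen


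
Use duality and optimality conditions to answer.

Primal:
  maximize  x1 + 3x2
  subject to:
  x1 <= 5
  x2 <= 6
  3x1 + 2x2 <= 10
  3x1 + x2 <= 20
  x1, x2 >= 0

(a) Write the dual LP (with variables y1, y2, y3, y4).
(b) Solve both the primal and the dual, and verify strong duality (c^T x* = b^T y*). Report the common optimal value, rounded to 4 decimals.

The standard primal-dual pair for 'max c^T x s.t. A x <= b, x >= 0' is:
  Dual:  min b^T y  s.t.  A^T y >= c,  y >= 0.

So the dual LP is:
  minimize  5y1 + 6y2 + 10y3 + 20y4
  subject to:
    y1 + 3y3 + 3y4 >= 1
    y2 + 2y3 + y4 >= 3
    y1, y2, y3, y4 >= 0

Solving the primal: x* = (0, 5).
  primal value c^T x* = 15.
Solving the dual: y* = (0, 0, 1.5, 0).
  dual value b^T y* = 15.
Strong duality: c^T x* = b^T y*. Confirmed.

15


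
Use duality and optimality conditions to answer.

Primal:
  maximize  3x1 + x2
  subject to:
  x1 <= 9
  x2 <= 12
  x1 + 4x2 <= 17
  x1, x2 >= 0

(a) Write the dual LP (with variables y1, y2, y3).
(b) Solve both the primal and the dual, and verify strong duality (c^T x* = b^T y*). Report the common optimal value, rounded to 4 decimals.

The standard primal-dual pair for 'max c^T x s.t. A x <= b, x >= 0' is:
  Dual:  min b^T y  s.t.  A^T y >= c,  y >= 0.

So the dual LP is:
  minimize  9y1 + 12y2 + 17y3
  subject to:
    y1 + y3 >= 3
    y2 + 4y3 >= 1
    y1, y2, y3 >= 0

Solving the primal: x* = (9, 2).
  primal value c^T x* = 29.
Solving the dual: y* = (2.75, 0, 0.25).
  dual value b^T y* = 29.
Strong duality: c^T x* = b^T y*. Confirmed.

29


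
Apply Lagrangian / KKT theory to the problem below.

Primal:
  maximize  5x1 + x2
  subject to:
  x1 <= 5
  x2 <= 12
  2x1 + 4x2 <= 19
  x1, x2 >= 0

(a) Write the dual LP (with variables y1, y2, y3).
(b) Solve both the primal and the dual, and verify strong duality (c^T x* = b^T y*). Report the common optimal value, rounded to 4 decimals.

The standard primal-dual pair for 'max c^T x s.t. A x <= b, x >= 0' is:
  Dual:  min b^T y  s.t.  A^T y >= c,  y >= 0.

So the dual LP is:
  minimize  5y1 + 12y2 + 19y3
  subject to:
    y1 + 2y3 >= 5
    y2 + 4y3 >= 1
    y1, y2, y3 >= 0

Solving the primal: x* = (5, 2.25).
  primal value c^T x* = 27.25.
Solving the dual: y* = (4.5, 0, 0.25).
  dual value b^T y* = 27.25.
Strong duality: c^T x* = b^T y*. Confirmed.

27.25


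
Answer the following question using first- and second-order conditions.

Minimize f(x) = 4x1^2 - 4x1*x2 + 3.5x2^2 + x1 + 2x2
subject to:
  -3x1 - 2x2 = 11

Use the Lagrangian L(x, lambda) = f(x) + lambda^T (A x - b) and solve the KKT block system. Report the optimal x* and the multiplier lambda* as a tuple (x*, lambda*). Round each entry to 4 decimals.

Form the Lagrangian:
  L(x, lambda) = (1/2) x^T Q x + c^T x + lambda^T (A x - b)
Stationarity (grad_x L = 0): Q x + c + A^T lambda = 0.
Primal feasibility: A x = b.

This gives the KKT block system:
  [ Q   A^T ] [ x     ]   [-c ]
  [ A    0  ] [ lambda ] = [ b ]

Solving the linear system:
  x*      = (-2.1748, -2.2378)
  lambda* = (-2.4825)
  f(x*)   = 10.3287

x* = (-2.1748, -2.2378), lambda* = (-2.4825)


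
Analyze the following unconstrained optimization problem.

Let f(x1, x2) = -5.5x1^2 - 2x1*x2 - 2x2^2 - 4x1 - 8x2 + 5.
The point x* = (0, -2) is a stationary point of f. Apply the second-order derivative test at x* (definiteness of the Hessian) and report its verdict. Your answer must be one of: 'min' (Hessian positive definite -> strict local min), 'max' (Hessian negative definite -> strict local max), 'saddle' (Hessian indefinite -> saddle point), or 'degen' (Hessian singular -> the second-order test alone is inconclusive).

Compute the Hessian H = grad^2 f:
  H = [[-11, -2], [-2, -4]]
Verify stationarity: grad f(x*) = H x* + g = (0, 0).
Eigenvalues of H: -11.5311, -3.4689.
Both eigenvalues < 0, so H is negative definite -> x* is a strict local max.

max


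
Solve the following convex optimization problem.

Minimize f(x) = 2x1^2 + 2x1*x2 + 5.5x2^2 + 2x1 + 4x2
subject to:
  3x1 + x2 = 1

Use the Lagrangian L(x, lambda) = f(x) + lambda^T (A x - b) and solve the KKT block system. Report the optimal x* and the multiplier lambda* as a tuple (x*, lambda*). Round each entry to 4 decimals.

Form the Lagrangian:
  L(x, lambda) = (1/2) x^T Q x + c^T x + lambda^T (A x - b)
Stationarity (grad_x L = 0): Q x + c + A^T lambda = 0.
Primal feasibility: A x = b.

This gives the KKT block system:
  [ Q   A^T ] [ x     ]   [-c ]
  [ A    0  ] [ lambda ] = [ b ]

Solving the linear system:
  x*      = (0.4505, -0.3516)
  lambda* = (-1.033)
  f(x*)   = 0.2637

x* = (0.4505, -0.3516), lambda* = (-1.033)


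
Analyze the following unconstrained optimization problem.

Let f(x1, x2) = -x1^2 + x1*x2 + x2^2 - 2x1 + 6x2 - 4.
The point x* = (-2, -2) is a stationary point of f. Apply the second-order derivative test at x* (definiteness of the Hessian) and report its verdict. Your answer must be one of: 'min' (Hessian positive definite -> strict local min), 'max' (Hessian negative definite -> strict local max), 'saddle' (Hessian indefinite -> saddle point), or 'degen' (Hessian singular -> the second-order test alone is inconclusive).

Compute the Hessian H = grad^2 f:
  H = [[-2, 1], [1, 2]]
Verify stationarity: grad f(x*) = H x* + g = (0, 0).
Eigenvalues of H: -2.2361, 2.2361.
Eigenvalues have mixed signs, so H is indefinite -> x* is a saddle point.

saddle


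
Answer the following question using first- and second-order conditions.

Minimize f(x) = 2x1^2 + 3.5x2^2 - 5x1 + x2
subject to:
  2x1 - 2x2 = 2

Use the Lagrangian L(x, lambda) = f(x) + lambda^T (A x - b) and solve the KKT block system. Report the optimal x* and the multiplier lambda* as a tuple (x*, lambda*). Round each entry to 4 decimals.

Form the Lagrangian:
  L(x, lambda) = (1/2) x^T Q x + c^T x + lambda^T (A x - b)
Stationarity (grad_x L = 0): Q x + c + A^T lambda = 0.
Primal feasibility: A x = b.

This gives the KKT block system:
  [ Q   A^T ] [ x     ]   [-c ]
  [ A    0  ] [ lambda ] = [ b ]

Solving the linear system:
  x*      = (1, 0)
  lambda* = (0.5)
  f(x*)   = -3

x* = (1, 0), lambda* = (0.5)


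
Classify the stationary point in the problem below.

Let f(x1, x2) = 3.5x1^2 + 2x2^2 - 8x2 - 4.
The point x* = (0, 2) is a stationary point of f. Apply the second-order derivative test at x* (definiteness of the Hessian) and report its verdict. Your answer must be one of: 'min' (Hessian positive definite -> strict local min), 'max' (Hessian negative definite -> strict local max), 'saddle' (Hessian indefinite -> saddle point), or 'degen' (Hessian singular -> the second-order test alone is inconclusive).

Compute the Hessian H = grad^2 f:
  H = [[7, 0], [0, 4]]
Verify stationarity: grad f(x*) = H x* + g = (0, 0).
Eigenvalues of H: 4, 7.
Both eigenvalues > 0, so H is positive definite -> x* is a strict local min.

min


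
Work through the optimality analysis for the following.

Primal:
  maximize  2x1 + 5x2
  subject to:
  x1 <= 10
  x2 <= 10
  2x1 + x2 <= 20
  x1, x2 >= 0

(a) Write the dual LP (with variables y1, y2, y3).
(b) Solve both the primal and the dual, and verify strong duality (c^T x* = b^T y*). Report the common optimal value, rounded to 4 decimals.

The standard primal-dual pair for 'max c^T x s.t. A x <= b, x >= 0' is:
  Dual:  min b^T y  s.t.  A^T y >= c,  y >= 0.

So the dual LP is:
  minimize  10y1 + 10y2 + 20y3
  subject to:
    y1 + 2y3 >= 2
    y2 + y3 >= 5
    y1, y2, y3 >= 0

Solving the primal: x* = (5, 10).
  primal value c^T x* = 60.
Solving the dual: y* = (0, 4, 1).
  dual value b^T y* = 60.
Strong duality: c^T x* = b^T y*. Confirmed.

60


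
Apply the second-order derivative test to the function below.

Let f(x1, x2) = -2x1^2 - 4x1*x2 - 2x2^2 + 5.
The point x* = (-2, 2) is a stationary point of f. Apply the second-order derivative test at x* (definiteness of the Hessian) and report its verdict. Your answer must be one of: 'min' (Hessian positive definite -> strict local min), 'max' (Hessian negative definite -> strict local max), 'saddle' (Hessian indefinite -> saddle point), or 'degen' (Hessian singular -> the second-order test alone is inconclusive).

Compute the Hessian H = grad^2 f:
  H = [[-4, -4], [-4, -4]]
Verify stationarity: grad f(x*) = H x* + g = (0, 0).
Eigenvalues of H: -8, 0.
H has a zero eigenvalue (singular; negative semidefinite but not definite), so H is neither positive definite, negative definite, nor indefinite. The second-order test alone is inconclusive -> degen.
(Indeed, f is constant along the null direction of H through x*, so x* is not a strict local extremum.)

degen


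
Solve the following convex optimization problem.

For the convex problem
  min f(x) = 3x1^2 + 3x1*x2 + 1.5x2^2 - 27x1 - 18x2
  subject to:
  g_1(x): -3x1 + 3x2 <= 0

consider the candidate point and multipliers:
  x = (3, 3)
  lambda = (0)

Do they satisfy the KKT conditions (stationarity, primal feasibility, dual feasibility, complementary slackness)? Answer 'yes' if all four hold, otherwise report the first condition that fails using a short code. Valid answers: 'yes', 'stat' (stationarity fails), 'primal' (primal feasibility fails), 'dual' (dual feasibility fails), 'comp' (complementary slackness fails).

Gradient of f: grad f(x) = Q x + c = (0, 0)
Constraint values g_i(x) = a_i^T x - b_i:
  g_1((3, 3)) = 0
Stationarity residual: grad f(x) + sum_i lambda_i a_i = (0, 0)
  -> stationarity OK
Primal feasibility (all g_i <= 0): OK
Dual feasibility (all lambda_i >= 0): OK
Complementary slackness (lambda_i * g_i(x) = 0 for all i): OK

Verdict: yes, KKT holds.

yes


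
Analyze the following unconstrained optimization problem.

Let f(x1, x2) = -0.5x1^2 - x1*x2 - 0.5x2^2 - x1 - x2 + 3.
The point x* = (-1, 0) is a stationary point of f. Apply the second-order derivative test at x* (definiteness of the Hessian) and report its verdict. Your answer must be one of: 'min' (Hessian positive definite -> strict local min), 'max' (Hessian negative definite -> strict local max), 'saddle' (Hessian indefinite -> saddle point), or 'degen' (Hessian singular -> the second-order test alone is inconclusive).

Compute the Hessian H = grad^2 f:
  H = [[-1, -1], [-1, -1]]
Verify stationarity: grad f(x*) = H x* + g = (0, 0).
Eigenvalues of H: -2, 0.
H has a zero eigenvalue (singular; negative semidefinite but not definite), so H is neither positive definite, negative definite, nor indefinite. The second-order test alone is inconclusive -> degen.
(Indeed, f is constant along the null direction of H through x*, so x* is not a strict local extremum.)

degen


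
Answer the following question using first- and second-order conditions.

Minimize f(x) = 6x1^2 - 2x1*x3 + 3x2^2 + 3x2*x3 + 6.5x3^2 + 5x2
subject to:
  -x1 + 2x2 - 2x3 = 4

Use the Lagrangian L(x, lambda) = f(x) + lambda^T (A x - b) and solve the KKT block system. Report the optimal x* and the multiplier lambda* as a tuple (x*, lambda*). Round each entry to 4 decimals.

Form the Lagrangian:
  L(x, lambda) = (1/2) x^T Q x + c^T x + lambda^T (A x - b)
Stationarity (grad_x L = 0): Q x + c + A^T lambda = 0.
Primal feasibility: A x = b.

This gives the KKT block system:
  [ Q   A^T ] [ x     ]   [-c ]
  [ A    0  ] [ lambda ] = [ b ]

Solving the linear system:
  x*      = (-0.4679, 0.8928, -0.8732)
  lambda* = (-3.8687)
  f(x*)   = 9.9694

x* = (-0.4679, 0.8928, -0.8732), lambda* = (-3.8687)


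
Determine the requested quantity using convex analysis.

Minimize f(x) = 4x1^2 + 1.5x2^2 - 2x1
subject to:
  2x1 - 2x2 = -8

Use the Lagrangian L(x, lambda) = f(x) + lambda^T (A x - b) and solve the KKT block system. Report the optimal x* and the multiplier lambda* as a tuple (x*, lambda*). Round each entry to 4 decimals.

Form the Lagrangian:
  L(x, lambda) = (1/2) x^T Q x + c^T x + lambda^T (A x - b)
Stationarity (grad_x L = 0): Q x + c + A^T lambda = 0.
Primal feasibility: A x = b.

This gives the KKT block system:
  [ Q   A^T ] [ x     ]   [-c ]
  [ A    0  ] [ lambda ] = [ b ]

Solving the linear system:
  x*      = (-0.9091, 3.0909)
  lambda* = (4.6364)
  f(x*)   = 19.4545

x* = (-0.9091, 3.0909), lambda* = (4.6364)


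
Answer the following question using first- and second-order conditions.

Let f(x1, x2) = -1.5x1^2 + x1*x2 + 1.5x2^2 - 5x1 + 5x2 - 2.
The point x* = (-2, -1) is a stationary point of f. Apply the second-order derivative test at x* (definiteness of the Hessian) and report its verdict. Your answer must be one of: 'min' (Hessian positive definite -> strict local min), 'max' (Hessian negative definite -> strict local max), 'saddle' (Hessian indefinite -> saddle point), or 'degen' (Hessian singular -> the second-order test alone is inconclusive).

Compute the Hessian H = grad^2 f:
  H = [[-3, 1], [1, 3]]
Verify stationarity: grad f(x*) = H x* + g = (0, 0).
Eigenvalues of H: -3.1623, 3.1623.
Eigenvalues have mixed signs, so H is indefinite -> x* is a saddle point.

saddle


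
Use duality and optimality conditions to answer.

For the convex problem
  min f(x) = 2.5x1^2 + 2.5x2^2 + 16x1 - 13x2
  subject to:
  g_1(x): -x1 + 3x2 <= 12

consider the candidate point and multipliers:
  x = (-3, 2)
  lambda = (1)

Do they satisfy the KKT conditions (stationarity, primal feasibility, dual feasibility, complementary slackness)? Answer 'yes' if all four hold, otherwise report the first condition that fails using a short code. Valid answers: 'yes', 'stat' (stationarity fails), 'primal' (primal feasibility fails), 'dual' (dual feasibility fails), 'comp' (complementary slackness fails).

Gradient of f: grad f(x) = Q x + c = (1, -3)
Constraint values g_i(x) = a_i^T x - b_i:
  g_1((-3, 2)) = -3
Stationarity residual: grad f(x) + sum_i lambda_i a_i = (0, 0)
  -> stationarity OK
Primal feasibility (all g_i <= 0): OK
Dual feasibility (all lambda_i >= 0): OK
Complementary slackness (lambda_i * g_i(x) = 0 for all i): FAILS

Verdict: the first failing condition is complementary_slackness -> comp.

comp


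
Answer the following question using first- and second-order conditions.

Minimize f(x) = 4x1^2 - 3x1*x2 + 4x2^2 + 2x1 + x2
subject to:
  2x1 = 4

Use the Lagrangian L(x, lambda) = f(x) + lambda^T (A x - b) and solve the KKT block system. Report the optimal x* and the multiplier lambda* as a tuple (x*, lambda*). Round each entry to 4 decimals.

Form the Lagrangian:
  L(x, lambda) = (1/2) x^T Q x + c^T x + lambda^T (A x - b)
Stationarity (grad_x L = 0): Q x + c + A^T lambda = 0.
Primal feasibility: A x = b.

This gives the KKT block system:
  [ Q   A^T ] [ x     ]   [-c ]
  [ A    0  ] [ lambda ] = [ b ]

Solving the linear system:
  x*      = (2, 0.625)
  lambda* = (-8.0625)
  f(x*)   = 18.4375

x* = (2, 0.625), lambda* = (-8.0625)


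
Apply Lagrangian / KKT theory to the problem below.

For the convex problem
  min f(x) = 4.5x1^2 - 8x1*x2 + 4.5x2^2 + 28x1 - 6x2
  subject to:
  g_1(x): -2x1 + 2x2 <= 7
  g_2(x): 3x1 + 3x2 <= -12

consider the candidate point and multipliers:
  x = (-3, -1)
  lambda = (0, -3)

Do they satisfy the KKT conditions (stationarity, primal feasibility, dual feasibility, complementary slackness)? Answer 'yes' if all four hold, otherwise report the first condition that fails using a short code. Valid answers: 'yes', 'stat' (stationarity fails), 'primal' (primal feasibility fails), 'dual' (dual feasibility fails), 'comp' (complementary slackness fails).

Gradient of f: grad f(x) = Q x + c = (9, 9)
Constraint values g_i(x) = a_i^T x - b_i:
  g_1((-3, -1)) = -3
  g_2((-3, -1)) = 0
Stationarity residual: grad f(x) + sum_i lambda_i a_i = (0, 0)
  -> stationarity OK
Primal feasibility (all g_i <= 0): OK
Dual feasibility (all lambda_i >= 0): FAILS
Complementary slackness (lambda_i * g_i(x) = 0 for all i): OK

Verdict: the first failing condition is dual_feasibility -> dual.

dual


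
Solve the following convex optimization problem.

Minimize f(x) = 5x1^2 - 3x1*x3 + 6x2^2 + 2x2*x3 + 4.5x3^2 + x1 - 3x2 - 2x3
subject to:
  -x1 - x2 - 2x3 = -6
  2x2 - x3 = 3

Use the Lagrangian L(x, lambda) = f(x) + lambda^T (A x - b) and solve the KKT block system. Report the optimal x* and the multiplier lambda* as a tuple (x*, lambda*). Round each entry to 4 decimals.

Form the Lagrangian:
  L(x, lambda) = (1/2) x^T Q x + c^T x + lambda^T (A x - b)
Stationarity (grad_x L = 0): Q x + c + A^T lambda = 0.
Primal feasibility: A x = b.

This gives the KKT block system:
  [ Q   A^T ] [ x     ]   [-c ]
  [ A    0  ] [ lambda ] = [ b ]

Solving the linear system:
  x*      = (1.2213, 2.1557, 1.3115)
  lambda* = (9.2787, -8.1066)
  f(x*)   = 36.0615

x* = (1.2213, 2.1557, 1.3115), lambda* = (9.2787, -8.1066)


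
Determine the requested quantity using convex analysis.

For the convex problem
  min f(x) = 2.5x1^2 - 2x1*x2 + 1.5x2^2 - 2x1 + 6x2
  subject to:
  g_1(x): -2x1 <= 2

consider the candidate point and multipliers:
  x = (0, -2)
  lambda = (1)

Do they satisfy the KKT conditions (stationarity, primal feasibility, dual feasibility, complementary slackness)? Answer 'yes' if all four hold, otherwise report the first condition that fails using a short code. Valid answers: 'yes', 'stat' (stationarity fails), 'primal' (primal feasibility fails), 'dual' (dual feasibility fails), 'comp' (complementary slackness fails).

Gradient of f: grad f(x) = Q x + c = (2, 0)
Constraint values g_i(x) = a_i^T x - b_i:
  g_1((0, -2)) = -2
Stationarity residual: grad f(x) + sum_i lambda_i a_i = (0, 0)
  -> stationarity OK
Primal feasibility (all g_i <= 0): OK
Dual feasibility (all lambda_i >= 0): OK
Complementary slackness (lambda_i * g_i(x) = 0 for all i): FAILS

Verdict: the first failing condition is complementary_slackness -> comp.

comp


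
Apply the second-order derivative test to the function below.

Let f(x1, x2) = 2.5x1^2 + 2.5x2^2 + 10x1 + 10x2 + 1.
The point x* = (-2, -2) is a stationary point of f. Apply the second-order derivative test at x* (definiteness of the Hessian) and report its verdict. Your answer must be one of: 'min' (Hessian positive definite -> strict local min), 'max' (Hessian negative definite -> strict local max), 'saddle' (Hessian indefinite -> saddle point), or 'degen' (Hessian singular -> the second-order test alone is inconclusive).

Compute the Hessian H = grad^2 f:
  H = [[5, 0], [0, 5]]
Verify stationarity: grad f(x*) = H x* + g = (0, 0).
Eigenvalues of H: 5, 5.
Both eigenvalues > 0, so H is positive definite -> x* is a strict local min.

min


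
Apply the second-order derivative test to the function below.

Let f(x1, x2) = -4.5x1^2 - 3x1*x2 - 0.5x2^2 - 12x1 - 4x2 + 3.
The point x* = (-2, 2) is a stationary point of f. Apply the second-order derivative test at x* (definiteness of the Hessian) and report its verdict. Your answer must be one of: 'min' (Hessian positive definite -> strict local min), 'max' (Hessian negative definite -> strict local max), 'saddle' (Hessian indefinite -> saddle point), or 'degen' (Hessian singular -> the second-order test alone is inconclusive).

Compute the Hessian H = grad^2 f:
  H = [[-9, -3], [-3, -1]]
Verify stationarity: grad f(x*) = H x* + g = (0, 0).
Eigenvalues of H: -10, 0.
H has a zero eigenvalue (singular; negative semidefinite but not definite), so H is neither positive definite, negative definite, nor indefinite. The second-order test alone is inconclusive -> degen.
(Indeed, f is constant along the null direction of H through x*, so x* is not a strict local extremum.)

degen


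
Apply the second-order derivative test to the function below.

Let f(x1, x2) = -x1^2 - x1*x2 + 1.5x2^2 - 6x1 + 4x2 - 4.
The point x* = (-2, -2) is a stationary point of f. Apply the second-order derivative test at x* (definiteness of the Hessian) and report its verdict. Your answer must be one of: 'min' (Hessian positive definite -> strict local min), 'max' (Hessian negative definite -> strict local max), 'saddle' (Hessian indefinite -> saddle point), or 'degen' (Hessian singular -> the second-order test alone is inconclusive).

Compute the Hessian H = grad^2 f:
  H = [[-2, -1], [-1, 3]]
Verify stationarity: grad f(x*) = H x* + g = (0, 0).
Eigenvalues of H: -2.1926, 3.1926.
Eigenvalues have mixed signs, so H is indefinite -> x* is a saddle point.

saddle


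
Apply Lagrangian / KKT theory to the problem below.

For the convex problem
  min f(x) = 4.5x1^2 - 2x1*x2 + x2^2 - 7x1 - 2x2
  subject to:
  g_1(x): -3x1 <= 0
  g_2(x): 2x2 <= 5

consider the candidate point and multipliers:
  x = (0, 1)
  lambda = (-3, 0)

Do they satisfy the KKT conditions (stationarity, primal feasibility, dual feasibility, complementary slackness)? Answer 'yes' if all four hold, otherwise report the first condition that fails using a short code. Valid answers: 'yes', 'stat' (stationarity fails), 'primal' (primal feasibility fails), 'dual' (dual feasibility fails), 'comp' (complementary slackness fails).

Gradient of f: grad f(x) = Q x + c = (-9, 0)
Constraint values g_i(x) = a_i^T x - b_i:
  g_1((0, 1)) = 0
  g_2((0, 1)) = -3
Stationarity residual: grad f(x) + sum_i lambda_i a_i = (0, 0)
  -> stationarity OK
Primal feasibility (all g_i <= 0): OK
Dual feasibility (all lambda_i >= 0): FAILS
Complementary slackness (lambda_i * g_i(x) = 0 for all i): OK

Verdict: the first failing condition is dual_feasibility -> dual.

dual


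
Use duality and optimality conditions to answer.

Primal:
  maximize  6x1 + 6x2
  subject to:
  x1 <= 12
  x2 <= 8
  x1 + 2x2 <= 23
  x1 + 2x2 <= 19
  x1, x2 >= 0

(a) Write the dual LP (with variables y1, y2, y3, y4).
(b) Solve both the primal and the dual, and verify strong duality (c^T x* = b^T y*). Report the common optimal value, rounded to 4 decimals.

The standard primal-dual pair for 'max c^T x s.t. A x <= b, x >= 0' is:
  Dual:  min b^T y  s.t.  A^T y >= c,  y >= 0.

So the dual LP is:
  minimize  12y1 + 8y2 + 23y3 + 19y4
  subject to:
    y1 + y3 + y4 >= 6
    y2 + 2y3 + 2y4 >= 6
    y1, y2, y3, y4 >= 0

Solving the primal: x* = (12, 3.5).
  primal value c^T x* = 93.
Solving the dual: y* = (3, 0, 0, 3).
  dual value b^T y* = 93.
Strong duality: c^T x* = b^T y*. Confirmed.

93


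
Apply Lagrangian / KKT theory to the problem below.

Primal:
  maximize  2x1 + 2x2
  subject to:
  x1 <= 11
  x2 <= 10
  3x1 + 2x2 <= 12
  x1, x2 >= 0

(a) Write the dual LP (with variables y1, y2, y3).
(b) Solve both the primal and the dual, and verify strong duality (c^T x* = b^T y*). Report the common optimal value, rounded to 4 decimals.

The standard primal-dual pair for 'max c^T x s.t. A x <= b, x >= 0' is:
  Dual:  min b^T y  s.t.  A^T y >= c,  y >= 0.

So the dual LP is:
  minimize  11y1 + 10y2 + 12y3
  subject to:
    y1 + 3y3 >= 2
    y2 + 2y3 >= 2
    y1, y2, y3 >= 0

Solving the primal: x* = (0, 6).
  primal value c^T x* = 12.
Solving the dual: y* = (0, 0, 1).
  dual value b^T y* = 12.
Strong duality: c^T x* = b^T y*. Confirmed.

12


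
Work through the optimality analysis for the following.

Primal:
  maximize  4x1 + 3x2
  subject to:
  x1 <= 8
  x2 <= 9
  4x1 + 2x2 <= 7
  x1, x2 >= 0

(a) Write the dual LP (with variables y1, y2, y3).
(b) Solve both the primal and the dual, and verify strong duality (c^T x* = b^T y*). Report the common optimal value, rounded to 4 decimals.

The standard primal-dual pair for 'max c^T x s.t. A x <= b, x >= 0' is:
  Dual:  min b^T y  s.t.  A^T y >= c,  y >= 0.

So the dual LP is:
  minimize  8y1 + 9y2 + 7y3
  subject to:
    y1 + 4y3 >= 4
    y2 + 2y3 >= 3
    y1, y2, y3 >= 0

Solving the primal: x* = (0, 3.5).
  primal value c^T x* = 10.5.
Solving the dual: y* = (0, 0, 1.5).
  dual value b^T y* = 10.5.
Strong duality: c^T x* = b^T y*. Confirmed.

10.5


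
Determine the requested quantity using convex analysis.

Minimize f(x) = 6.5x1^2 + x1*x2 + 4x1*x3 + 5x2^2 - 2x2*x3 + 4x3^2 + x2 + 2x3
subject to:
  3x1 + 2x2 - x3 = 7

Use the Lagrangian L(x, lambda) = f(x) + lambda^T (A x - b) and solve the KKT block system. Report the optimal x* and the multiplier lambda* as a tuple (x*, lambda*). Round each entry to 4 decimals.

Form the Lagrangian:
  L(x, lambda) = (1/2) x^T Q x + c^T x + lambda^T (A x - b)
Stationarity (grad_x L = 0): Q x + c + A^T lambda = 0.
Primal feasibility: A x = b.

This gives the KKT block system:
  [ Q   A^T ] [ x     ]   [-c ]
  [ A    0  ] [ lambda ] = [ b ]

Solving the linear system:
  x*      = (1.5538, 0.4045, -1.5294)
  lambda* = (-4.829)
  f(x*)   = 15.5742

x* = (1.5538, 0.4045, -1.5294), lambda* = (-4.829)


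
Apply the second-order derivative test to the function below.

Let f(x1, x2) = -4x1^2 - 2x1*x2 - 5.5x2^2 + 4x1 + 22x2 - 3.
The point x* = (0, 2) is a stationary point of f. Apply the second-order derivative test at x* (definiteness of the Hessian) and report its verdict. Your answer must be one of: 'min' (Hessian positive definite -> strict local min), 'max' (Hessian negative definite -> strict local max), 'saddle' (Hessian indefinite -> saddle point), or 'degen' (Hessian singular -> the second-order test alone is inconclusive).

Compute the Hessian H = grad^2 f:
  H = [[-8, -2], [-2, -11]]
Verify stationarity: grad f(x*) = H x* + g = (0, 0).
Eigenvalues of H: -12, -7.
Both eigenvalues < 0, so H is negative definite -> x* is a strict local max.

max


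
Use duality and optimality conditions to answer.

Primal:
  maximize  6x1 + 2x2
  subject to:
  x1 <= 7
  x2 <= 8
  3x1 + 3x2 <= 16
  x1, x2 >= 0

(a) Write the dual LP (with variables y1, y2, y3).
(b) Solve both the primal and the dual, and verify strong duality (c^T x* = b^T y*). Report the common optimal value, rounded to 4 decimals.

The standard primal-dual pair for 'max c^T x s.t. A x <= b, x >= 0' is:
  Dual:  min b^T y  s.t.  A^T y >= c,  y >= 0.

So the dual LP is:
  minimize  7y1 + 8y2 + 16y3
  subject to:
    y1 + 3y3 >= 6
    y2 + 3y3 >= 2
    y1, y2, y3 >= 0

Solving the primal: x* = (5.3333, 0).
  primal value c^T x* = 32.
Solving the dual: y* = (0, 0, 2).
  dual value b^T y* = 32.
Strong duality: c^T x* = b^T y*. Confirmed.

32


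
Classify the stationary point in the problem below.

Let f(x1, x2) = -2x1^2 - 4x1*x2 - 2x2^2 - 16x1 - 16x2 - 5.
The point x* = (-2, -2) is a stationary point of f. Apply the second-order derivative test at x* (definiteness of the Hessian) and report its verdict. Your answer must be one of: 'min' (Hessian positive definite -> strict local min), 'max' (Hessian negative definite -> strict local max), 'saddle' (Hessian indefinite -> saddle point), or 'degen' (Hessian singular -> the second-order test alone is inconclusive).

Compute the Hessian H = grad^2 f:
  H = [[-4, -4], [-4, -4]]
Verify stationarity: grad f(x*) = H x* + g = (0, 0).
Eigenvalues of H: -8, 0.
H has a zero eigenvalue (singular; negative semidefinite but not definite), so H is neither positive definite, negative definite, nor indefinite. The second-order test alone is inconclusive -> degen.
(Indeed, f is constant along the null direction of H through x*, so x* is not a strict local extremum.)

degen


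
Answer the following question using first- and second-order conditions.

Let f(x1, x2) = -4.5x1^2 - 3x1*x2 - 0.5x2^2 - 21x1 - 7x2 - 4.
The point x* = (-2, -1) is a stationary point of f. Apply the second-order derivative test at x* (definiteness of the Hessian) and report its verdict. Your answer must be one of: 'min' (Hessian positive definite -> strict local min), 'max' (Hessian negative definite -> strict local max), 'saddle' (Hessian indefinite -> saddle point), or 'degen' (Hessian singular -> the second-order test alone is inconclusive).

Compute the Hessian H = grad^2 f:
  H = [[-9, -3], [-3, -1]]
Verify stationarity: grad f(x*) = H x* + g = (0, 0).
Eigenvalues of H: -10, 0.
H has a zero eigenvalue (singular; negative semidefinite but not definite), so H is neither positive definite, negative definite, nor indefinite. The second-order test alone is inconclusive -> degen.
(Indeed, f is constant along the null direction of H through x*, so x* is not a strict local extremum.)

degen


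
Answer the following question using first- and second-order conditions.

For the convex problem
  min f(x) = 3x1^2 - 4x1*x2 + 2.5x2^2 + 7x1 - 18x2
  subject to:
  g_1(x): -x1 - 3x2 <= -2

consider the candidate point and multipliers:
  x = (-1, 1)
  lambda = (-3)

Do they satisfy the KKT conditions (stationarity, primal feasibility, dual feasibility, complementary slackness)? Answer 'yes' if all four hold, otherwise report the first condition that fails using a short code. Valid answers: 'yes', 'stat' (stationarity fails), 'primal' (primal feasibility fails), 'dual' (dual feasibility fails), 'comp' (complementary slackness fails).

Gradient of f: grad f(x) = Q x + c = (-3, -9)
Constraint values g_i(x) = a_i^T x - b_i:
  g_1((-1, 1)) = 0
Stationarity residual: grad f(x) + sum_i lambda_i a_i = (0, 0)
  -> stationarity OK
Primal feasibility (all g_i <= 0): OK
Dual feasibility (all lambda_i >= 0): FAILS
Complementary slackness (lambda_i * g_i(x) = 0 for all i): OK

Verdict: the first failing condition is dual_feasibility -> dual.

dual


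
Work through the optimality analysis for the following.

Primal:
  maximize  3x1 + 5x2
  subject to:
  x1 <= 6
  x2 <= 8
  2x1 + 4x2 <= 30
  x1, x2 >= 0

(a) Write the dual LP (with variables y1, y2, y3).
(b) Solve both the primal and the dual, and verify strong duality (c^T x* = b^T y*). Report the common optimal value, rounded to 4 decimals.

The standard primal-dual pair for 'max c^T x s.t. A x <= b, x >= 0' is:
  Dual:  min b^T y  s.t.  A^T y >= c,  y >= 0.

So the dual LP is:
  minimize  6y1 + 8y2 + 30y3
  subject to:
    y1 + 2y3 >= 3
    y2 + 4y3 >= 5
    y1, y2, y3 >= 0

Solving the primal: x* = (6, 4.5).
  primal value c^T x* = 40.5.
Solving the dual: y* = (0.5, 0, 1.25).
  dual value b^T y* = 40.5.
Strong duality: c^T x* = b^T y*. Confirmed.

40.5


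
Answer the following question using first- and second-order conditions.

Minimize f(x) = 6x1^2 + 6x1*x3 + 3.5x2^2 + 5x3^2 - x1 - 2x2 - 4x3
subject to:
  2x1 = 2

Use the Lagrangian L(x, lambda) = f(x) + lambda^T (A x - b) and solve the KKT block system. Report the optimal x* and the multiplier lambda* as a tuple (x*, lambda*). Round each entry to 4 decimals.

Form the Lagrangian:
  L(x, lambda) = (1/2) x^T Q x + c^T x + lambda^T (A x - b)
Stationarity (grad_x L = 0): Q x + c + A^T lambda = 0.
Primal feasibility: A x = b.

This gives the KKT block system:
  [ Q   A^T ] [ x     ]   [-c ]
  [ A    0  ] [ lambda ] = [ b ]

Solving the linear system:
  x*      = (1, 0.2857, -0.2)
  lambda* = (-4.9)
  f(x*)   = 4.5143

x* = (1, 0.2857, -0.2), lambda* = (-4.9)


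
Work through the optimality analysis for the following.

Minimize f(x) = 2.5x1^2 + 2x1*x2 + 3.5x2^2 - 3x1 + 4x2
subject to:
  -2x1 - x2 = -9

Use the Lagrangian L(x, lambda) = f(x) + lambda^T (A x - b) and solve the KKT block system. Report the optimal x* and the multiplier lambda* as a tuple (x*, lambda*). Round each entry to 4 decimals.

Form the Lagrangian:
  L(x, lambda) = (1/2) x^T Q x + c^T x + lambda^T (A x - b)
Stationarity (grad_x L = 0): Q x + c + A^T lambda = 0.
Primal feasibility: A x = b.

This gives the KKT block system:
  [ Q   A^T ] [ x     ]   [-c ]
  [ A    0  ] [ lambda ] = [ b ]

Solving the linear system:
  x*      = (4.76, -0.52)
  lambda* = (9.88)
  f(x*)   = 36.28

x* = (4.76, -0.52), lambda* = (9.88)


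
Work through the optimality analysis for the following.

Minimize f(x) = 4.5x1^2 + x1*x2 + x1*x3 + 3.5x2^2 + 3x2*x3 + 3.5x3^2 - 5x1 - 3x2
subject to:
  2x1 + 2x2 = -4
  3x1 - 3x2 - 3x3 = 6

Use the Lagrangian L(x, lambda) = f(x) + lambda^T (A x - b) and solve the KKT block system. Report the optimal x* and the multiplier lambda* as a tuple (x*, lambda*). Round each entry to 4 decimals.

Form the Lagrangian:
  L(x, lambda) = (1/2) x^T Q x + c^T x + lambda^T (A x - b)
Stationarity (grad_x L = 0): Q x + c + A^T lambda = 0.
Primal feasibility: A x = b.

This gives the KKT block system:
  [ Q   A^T ] [ x     ]   [-c ]
  [ A    0  ] [ lambda ] = [ b ]

Solving the linear system:
  x*      = (0.0588, -2.0588, 0.1176)
  lambda* = (5.8529, -1.7647)
  f(x*)   = 19.9412

x* = (0.0588, -2.0588, 0.1176), lambda* = (5.8529, -1.7647)


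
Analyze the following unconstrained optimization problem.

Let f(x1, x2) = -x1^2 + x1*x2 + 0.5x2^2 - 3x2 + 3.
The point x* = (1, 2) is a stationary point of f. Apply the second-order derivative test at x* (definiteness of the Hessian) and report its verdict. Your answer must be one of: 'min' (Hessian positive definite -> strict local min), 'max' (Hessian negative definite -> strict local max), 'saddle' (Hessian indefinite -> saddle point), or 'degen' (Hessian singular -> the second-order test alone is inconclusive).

Compute the Hessian H = grad^2 f:
  H = [[-2, 1], [1, 1]]
Verify stationarity: grad f(x*) = H x* + g = (0, 0).
Eigenvalues of H: -2.3028, 1.3028.
Eigenvalues have mixed signs, so H is indefinite -> x* is a saddle point.

saddle


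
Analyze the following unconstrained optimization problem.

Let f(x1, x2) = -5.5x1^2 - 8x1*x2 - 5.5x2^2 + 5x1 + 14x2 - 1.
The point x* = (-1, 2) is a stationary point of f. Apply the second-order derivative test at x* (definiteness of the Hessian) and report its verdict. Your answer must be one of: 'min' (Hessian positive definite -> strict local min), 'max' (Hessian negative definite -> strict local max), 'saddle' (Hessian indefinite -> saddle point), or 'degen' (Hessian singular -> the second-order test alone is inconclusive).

Compute the Hessian H = grad^2 f:
  H = [[-11, -8], [-8, -11]]
Verify stationarity: grad f(x*) = H x* + g = (0, 0).
Eigenvalues of H: -19, -3.
Both eigenvalues < 0, so H is negative definite -> x* is a strict local max.

max
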